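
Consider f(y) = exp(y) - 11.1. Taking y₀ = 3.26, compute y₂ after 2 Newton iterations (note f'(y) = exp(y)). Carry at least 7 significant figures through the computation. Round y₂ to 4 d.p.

y_0 = 3.260000: f = 14.949537, f' = 26.049537 → y_1 = 3.260000 - (14.949537)/(26.049537) = 2.686111
y_1 = 2.686111: f = 3.574499, f' = 14.674499 → y_2 = 2.686111 - (3.574499)/(14.674499) = 2.442525

2.4425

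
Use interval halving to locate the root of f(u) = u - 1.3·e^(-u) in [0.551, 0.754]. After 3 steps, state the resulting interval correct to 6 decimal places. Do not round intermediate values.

f(0.551000) = -0.198285, f(0.754000) = 0.142375 (opposite signs)
step 1: m = 0.652500, f(m) = -0.024465 < 0 → root in [0.652500, 0.754000]
step 2: m = 0.703250, f(m) = 0.059784 > 0 → root in [0.652500, 0.703250]
step 3: m = 0.677875, f(m) = 0.017872 > 0 → root in [0.652500, 0.677875]

[0.652500, 0.677875]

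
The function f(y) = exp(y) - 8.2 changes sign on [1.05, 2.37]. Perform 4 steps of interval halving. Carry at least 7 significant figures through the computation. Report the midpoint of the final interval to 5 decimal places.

f(1.050000) = -5.342349, f(2.370000) = 2.497392 (opposite signs)
step 1: m = 1.710000, f(m) = -2.671039 < 0 → root in [1.710000, 2.370000]
step 2: m = 2.040000, f(m) = -0.509391 < 0 → root in [2.040000, 2.370000]
step 3: m = 2.205000, f(m) = 0.870252 > 0 → root in [2.040000, 2.205000]
step 4: m = 2.122500, f(m) = 0.151991 > 0 → root in [2.040000, 2.122500]
Midpoint of [2.040000, 2.122500] = 2.081250

2.08125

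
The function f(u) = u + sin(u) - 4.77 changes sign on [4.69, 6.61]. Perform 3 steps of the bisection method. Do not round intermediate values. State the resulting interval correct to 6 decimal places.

f(4.690000) = -1.079749, f(6.610000) = 2.161028 (opposite signs)
step 1: m = 5.650000, f(m) = 0.288284 > 0 → root in [4.690000, 5.650000]
step 2: m = 5.170000, f(m) = -0.497111 < 0 → root in [5.170000, 5.650000]
step 3: m = 5.410000, f(m) = -0.126379 < 0 → root in [5.410000, 5.650000]

[5.410000, 5.650000]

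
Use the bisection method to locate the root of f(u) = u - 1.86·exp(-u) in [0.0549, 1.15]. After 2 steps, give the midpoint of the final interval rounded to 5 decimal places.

f(0.054900) = -1.705738, f(1.150000) = 0.561056 (opposite signs)
step 1: m = 0.602450, f(m) = -0.415842 < 0 → root in [0.602450, 1.150000]
step 2: m = 0.876225, f(m) = 0.101811 > 0 → root in [0.602450, 0.876225]
Midpoint of [0.602450, 0.876225] = 0.739337

0.73934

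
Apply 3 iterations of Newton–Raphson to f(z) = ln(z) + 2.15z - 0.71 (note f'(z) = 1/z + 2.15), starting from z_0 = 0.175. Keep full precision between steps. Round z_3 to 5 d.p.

0.58196

Newton update: z ← z − f(z)/f'(z).
z_0 = 0.175000: f = -2.076719, f' = 7.864286 → z_1 = 0.175000 - (-2.076719)/(7.864286) = 0.439070
z_1 = 0.439070: f = -0.589097, f' = 4.427543 → z_2 = 0.439070 - (-0.589097)/(4.427543) = 0.572123
z_2 = 0.572123: f = -0.038339, f' = 3.897877 → z_3 = 0.572123 - (-0.038339)/(3.897877) = 0.581958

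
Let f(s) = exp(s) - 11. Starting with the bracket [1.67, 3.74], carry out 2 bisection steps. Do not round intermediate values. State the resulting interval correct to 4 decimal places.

f(1.670000) = -5.687832, f(3.740000) = 31.097990 (opposite signs)
step 1: m = 2.705000, f(m) = 3.954317 > 0 → root in [1.670000, 2.705000]
step 2: m = 2.187500, f(m) = -2.087097 < 0 → root in [2.187500, 2.705000]

[2.1875, 2.7050]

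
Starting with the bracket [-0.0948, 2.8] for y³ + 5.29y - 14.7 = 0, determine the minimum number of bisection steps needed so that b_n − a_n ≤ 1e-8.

Initial width b − a = 2.8 − -0.0948 = 2.894800.
After n steps the width is (b−a)/2^n; need (b−a)/2^n ≤ 1e-8.
So n ≥ log₂(2.894800/1e-8) = log₂(289480000.0000) ≈ 28.1089.
Hence n = 29.

29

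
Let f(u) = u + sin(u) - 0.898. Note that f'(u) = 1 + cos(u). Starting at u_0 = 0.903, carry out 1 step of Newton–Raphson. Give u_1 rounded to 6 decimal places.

0.415006

Newton update: u ← u − f(u)/f'(u).
u_0 = 0.903000: f = 0.790188, f' = 1.619257 → u_1 = 0.903000 - (0.790188)/(1.619257) = 0.415006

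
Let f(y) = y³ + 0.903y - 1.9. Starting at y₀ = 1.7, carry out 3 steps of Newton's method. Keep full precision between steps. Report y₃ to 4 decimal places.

1.0000

f'(y) = 3y² + 0.903
y_0 = 1.700000: f = 4.548100, f' = 9.573000 → y_1 = 1.700000 - (4.548100)/(9.573000) = 1.224903
y_1 = 1.224903: f = 1.043918, f' = 5.404165 → y_2 = 1.224903 - (1.043918)/(5.404165) = 1.031734
y_2 = 1.031734: f = 0.129911, f' = 4.096426 → y_3 = 1.031734 - (0.129911)/(4.096426) = 1.000021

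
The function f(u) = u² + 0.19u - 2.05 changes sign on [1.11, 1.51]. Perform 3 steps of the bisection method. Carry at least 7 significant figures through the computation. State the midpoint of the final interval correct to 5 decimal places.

f(1.110000) = -0.607000, f(1.510000) = 0.517000 (opposite signs)
step 1: m = 1.310000, f(m) = -0.085000 < 0 → root in [1.310000, 1.510000]
step 2: m = 1.410000, f(m) = 0.206000 > 0 → root in [1.310000, 1.410000]
step 3: m = 1.360000, f(m) = 0.058000 > 0 → root in [1.310000, 1.360000]
Midpoint of [1.310000, 1.360000] = 1.335000

1.33500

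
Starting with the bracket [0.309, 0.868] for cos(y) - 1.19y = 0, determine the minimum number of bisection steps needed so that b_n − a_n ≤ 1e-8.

Initial width b − a = 0.868 − 0.309 = 0.559000.
After n steps the width is (b−a)/2^n; need (b−a)/2^n ≤ 1e-8.
So n ≥ log₂(0.559000/1e-8) = log₂(55900000.0000) ≈ 25.7363.
Hence n = 26.

26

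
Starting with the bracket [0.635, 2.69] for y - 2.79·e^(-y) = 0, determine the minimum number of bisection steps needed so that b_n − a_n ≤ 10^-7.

25

Initial width b − a = 2.69 − 0.635 = 2.055000.
After n steps the width is (b−a)/2^n; need (b−a)/2^n ≤ 10^-7.
So n ≥ log₂(2.055000/10^-7) = log₂(20550000.0000) ≈ 24.2926.
Hence n = 25.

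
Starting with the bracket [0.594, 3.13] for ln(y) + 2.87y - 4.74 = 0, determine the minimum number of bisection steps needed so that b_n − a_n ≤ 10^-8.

Initial width b − a = 3.13 − 0.594 = 2.536000.
After n steps the width is (b−a)/2^n; need (b−a)/2^n ≤ 10^-8.
So n ≥ log₂(2.536000/10^-8) = log₂(253600000.0000) ≈ 27.9180.
Hence n = 28.

28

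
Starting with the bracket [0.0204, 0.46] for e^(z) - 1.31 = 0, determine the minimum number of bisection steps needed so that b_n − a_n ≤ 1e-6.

19

Initial width b − a = 0.46 − 0.0204 = 0.439600.
After n steps the width is (b−a)/2^n; need (b−a)/2^n ≤ 1e-6.
So n ≥ log₂(0.439600/1e-6) = log₂(439600.0000) ≈ 18.7458.
Hence n = 19.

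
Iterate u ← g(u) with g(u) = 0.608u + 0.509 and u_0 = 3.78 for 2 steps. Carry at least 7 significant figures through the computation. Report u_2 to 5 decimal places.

u_1 = g(3.780000) = 2.807240
u_2 = g(2.807240) = 2.215802

2.21580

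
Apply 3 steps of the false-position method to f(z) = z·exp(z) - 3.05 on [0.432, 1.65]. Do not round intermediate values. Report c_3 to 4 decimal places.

f(0.432000) = -2.384575, f(1.650000) = 5.541517
step 1: c = 0.798437, f(c) = -1.275821 < 0 → new bracket [0.798437, 1.650000]
step 2: c = 0.957802, f(c) = -0.554007 < 0 → new bracket [0.957802, 1.650000]
step 3: c = 1.020714, f(c) = -0.217341 < 0 → new bracket [1.020714, 1.650000]

1.0207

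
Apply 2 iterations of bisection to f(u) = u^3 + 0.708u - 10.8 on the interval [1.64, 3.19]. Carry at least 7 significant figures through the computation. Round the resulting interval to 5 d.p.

[2.02750, 2.41500]

f(1.640000) = -5.227936, f(3.190000) = 23.920279 (opposite signs)
step 1: m = 2.415000, f(m) = 4.994643 > 0 → root in [1.640000, 2.415000]
step 2: m = 2.027500, f(m) = -1.029972 < 0 → root in [2.027500, 2.415000]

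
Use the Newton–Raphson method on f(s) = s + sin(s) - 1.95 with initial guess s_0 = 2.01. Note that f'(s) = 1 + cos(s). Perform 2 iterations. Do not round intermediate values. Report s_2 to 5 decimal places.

0.99605

Newton update: s ← s − f(s)/f'(s).
s_0 = 2.010000: f = 0.965091, f' = 0.574781 → s_1 = 2.010000 - (0.965091)/(0.574781) = 0.330943
s_1 = 0.330943: f = -1.294123, f' = 1.945736 → s_2 = 0.330943 - (-1.294123)/(1.945736) = 0.996050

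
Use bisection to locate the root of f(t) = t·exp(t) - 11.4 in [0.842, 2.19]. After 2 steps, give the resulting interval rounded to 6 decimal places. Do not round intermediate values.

[1.516000, 1.853000]

f(0.842000) = -9.445714, f(2.190000) = 8.168117 (opposite signs)
step 1: m = 1.516000, f(m) = -4.496177 < 0 → root in [1.516000, 2.190000]
step 2: m = 1.853000, f(m) = 0.420153 > 0 → root in [1.516000, 1.853000]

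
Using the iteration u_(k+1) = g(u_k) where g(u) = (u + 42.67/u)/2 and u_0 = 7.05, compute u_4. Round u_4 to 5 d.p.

6.53223

u_1 = g(7.050000) = 6.551241
u_2 = g(6.551241) = 6.532255
u_3 = g(6.532255) = 6.532228
u_4 = g(6.532228) = 6.532228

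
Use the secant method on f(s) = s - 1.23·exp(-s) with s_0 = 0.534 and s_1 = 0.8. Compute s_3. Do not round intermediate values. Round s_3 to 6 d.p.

0.645104

f(s_0) = -0.187094, f(s_1) = 0.247325
s_2 = 0.800000 - (0.247325)·(0.800000 - 0.534000)/(0.247325 - (-0.187094)) = 0.648560; f(s_2) = 0.005518
s_3 = 0.648560 - (0.005518)·(0.648560 - 0.800000)/(0.005518 - (0.247325)) = 0.645104; f(s_3) = -0.000164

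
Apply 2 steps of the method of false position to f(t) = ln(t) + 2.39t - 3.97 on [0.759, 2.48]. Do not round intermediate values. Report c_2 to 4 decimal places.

1.4975

f(0.759000) = -2.431744, f(2.480000) = 2.865459
step 1: c = 1.549045, f(c) = 0.169858 > 0 → new bracket [0.759000, 1.549045]
step 2: c = 1.497464, f(c) = 0.012711 > 0 → new bracket [0.759000, 1.497464]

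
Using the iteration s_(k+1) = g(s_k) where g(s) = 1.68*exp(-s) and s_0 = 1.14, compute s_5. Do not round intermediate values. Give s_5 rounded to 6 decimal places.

s_1 = g(1.140000) = 0.537296
s_2 = g(0.537296) = 0.981668
s_3 = g(0.981668) = 0.629472
s_4 = g(0.629472) = 0.895227
s_5 = g(0.895227) = 0.686305

0.686305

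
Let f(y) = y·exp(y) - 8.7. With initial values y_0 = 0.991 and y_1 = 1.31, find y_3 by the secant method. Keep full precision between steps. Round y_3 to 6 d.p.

f(y_0) = -6.030318, f(y_1) = -3.844912
y_2 = 1.310000 - (-3.844912)·(1.310000 - 0.991000)/(-3.844912 - (-6.030318)) = 1.871235; f(y_2) = 3.456138
y_3 = 1.871235 - (3.456138)·(1.871235 - 1.310000)/(3.456138 - (-3.844912)) = 1.605560; f(y_3) = -0.703266

1.605560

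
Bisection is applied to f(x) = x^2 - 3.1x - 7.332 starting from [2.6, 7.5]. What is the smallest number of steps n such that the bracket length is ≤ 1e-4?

16

Initial width b − a = 7.5 − 2.6 = 4.900000.
After n steps the width is (b−a)/2^n; need (b−a)/2^n ≤ 1e-4.
So n ≥ log₂(4.900000/1e-4) = log₂(49000.0000) ≈ 15.5805.
Hence n = 16.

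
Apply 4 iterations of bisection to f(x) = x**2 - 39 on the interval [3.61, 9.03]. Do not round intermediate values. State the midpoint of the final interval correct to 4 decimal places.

6.1506

f(3.610000) = -25.967900, f(9.030000) = 42.540900 (opposite signs)
step 1: m = 6.320000, f(m) = 0.942400 > 0 → root in [3.610000, 6.320000]
step 2: m = 4.965000, f(m) = -14.348775 < 0 → root in [4.965000, 6.320000]
step 3: m = 5.642500, f(m) = -7.162194 < 0 → root in [5.642500, 6.320000]
step 4: m = 5.981250, f(m) = -3.224648 < 0 → root in [5.981250, 6.320000]
Midpoint of [5.981250, 6.320000] = 6.150625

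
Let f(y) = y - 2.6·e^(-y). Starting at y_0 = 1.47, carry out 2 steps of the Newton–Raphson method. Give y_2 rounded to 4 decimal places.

Newton update: y ← y − f(y)/f'(y).
f'(y) = 1 + 2.6·e^(-y)
y_0 = 1.470000: f = 0.872194, f' = 1.597806 → y_1 = 1.470000 - (0.872194)/(1.597806) = 0.924130
y_1 = 0.924130: f = -0.107748, f' = 2.031879 → y_2 = 0.924130 - (-0.107748)/(2.031879) = 0.977159

0.9772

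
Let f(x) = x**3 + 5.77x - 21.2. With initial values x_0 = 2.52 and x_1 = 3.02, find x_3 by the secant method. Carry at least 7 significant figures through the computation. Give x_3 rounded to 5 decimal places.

Secant update: x_(k+1) = x_k − f(x_k)·(x_k − x_(k-1))/(f(x_k) − f(x_(k-1))).
f(x_0) = 9.343408, f(x_1) = 23.769008
x_2 = 3.020000 - (23.769008)·(3.020000 - 2.520000)/(23.769008 - (9.343408)) = 2.196152; f(x_2) = 2.064019
x_3 = 2.196152 - (2.064019)·(2.196152 - 3.020000)/(2.064019 - (23.769008)) = 2.117809; f(x_3) = 0.518368

2.11781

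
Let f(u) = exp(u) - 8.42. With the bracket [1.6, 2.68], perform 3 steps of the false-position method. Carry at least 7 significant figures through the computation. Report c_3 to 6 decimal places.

f(1.600000) = -3.466968, f(2.680000) = 6.165093
step 1: c = 1.988736, f(c) = -1.113710 < 0 → new bracket [1.988736, 2.680000]
step 2: c = 2.094504, f(c) = -0.298587 < 0 → new bracket [2.094504, 2.680000]
step 3: c = 2.121551, f(c) = -0.075932 < 0 → new bracket [2.121551, 2.680000]

2.121551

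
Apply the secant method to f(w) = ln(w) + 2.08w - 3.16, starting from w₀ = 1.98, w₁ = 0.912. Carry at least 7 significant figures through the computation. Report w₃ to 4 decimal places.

1.3698

f(w_0) = 1.641497, f(w_1) = -1.355155
w_2 = 0.912000 - (-1.355155)·(0.912000 - 1.980000)/(-1.355155 - (1.641497)) = 1.394974; f(w_2) = 0.074422
w_3 = 1.394974 - (0.074422)·(1.394974 - 0.912000)/(0.074422 - (-1.355155)) = 1.369831; f(w_3) = 0.003936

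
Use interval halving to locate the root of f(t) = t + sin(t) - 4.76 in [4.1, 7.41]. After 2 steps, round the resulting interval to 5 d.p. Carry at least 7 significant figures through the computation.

[4.92750, 5.75500]

f(4.100000) = -1.478277, f(7.410000) = 3.553049 (opposite signs)
step 1: m = 5.755000, f(m) = 0.491033 > 0 → root in [4.100000, 5.755000]
step 2: m = 4.927500, f(m) = -0.809453 < 0 → root in [4.927500, 5.755000]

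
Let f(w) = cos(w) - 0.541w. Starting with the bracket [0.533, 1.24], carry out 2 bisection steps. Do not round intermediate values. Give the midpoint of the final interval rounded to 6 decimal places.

f(0.533000) = 0.572934, f(1.240000) = -0.346044 (opposite signs)
step 1: m = 0.886500, f(m) = 0.152531 > 0 → root in [0.886500, 1.240000]
step 2: m = 1.063250, f(m) = -0.089184 < 0 → root in [0.886500, 1.063250]
Midpoint of [0.886500, 1.063250] = 0.974875

0.974875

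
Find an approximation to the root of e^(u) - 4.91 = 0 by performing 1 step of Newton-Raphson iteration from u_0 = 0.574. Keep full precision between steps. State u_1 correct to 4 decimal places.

2.3396

f'(u) = e^(u)
u_0 = 0.574000: f = -3.134646, f' = 1.775354 → u_1 = 0.574000 - (-3.134646)/(1.775354) = 2.339645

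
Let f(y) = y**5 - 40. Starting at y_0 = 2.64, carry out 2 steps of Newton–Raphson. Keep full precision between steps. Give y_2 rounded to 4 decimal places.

Newton update: y ← y − f(y)/f'(y).
f'(y) = 5y**4
y_0 = 2.640000: f = 88.238856, f' = 242.876621 → y_1 = 2.640000 - (88.238856)/(242.876621) = 2.276693
y_1 = 2.276693: f = 21.167686, f' = 134.334525 → y_2 = 2.276693 - (21.167686)/(134.334525) = 2.119118

2.1191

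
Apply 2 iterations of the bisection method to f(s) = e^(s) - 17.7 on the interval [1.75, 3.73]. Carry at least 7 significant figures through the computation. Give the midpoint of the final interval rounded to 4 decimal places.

2.9875

f(1.750000) = -11.945397, f(3.730000) = 23.979108 (opposite signs)
step 1: m = 2.740000, f(m) = -2.213015 < 0 → root in [2.740000, 3.730000]
step 2: m = 3.235000, f(m) = 7.706372 > 0 → root in [2.740000, 3.235000]
Midpoint of [2.740000, 3.235000] = 2.987500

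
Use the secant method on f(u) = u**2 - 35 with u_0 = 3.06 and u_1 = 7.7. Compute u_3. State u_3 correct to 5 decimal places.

f(u_0) = -25.636400, f(u_1) = 24.290000
u_2 = 7.700000 - (24.290000)·(7.700000 - 3.060000)/(24.290000 - (-25.636400)) = 5.442565; f(u_2) = -5.378486
u_3 = 5.442565 - (-5.378486)·(5.442565 - 7.700000)/(-5.378486 - (24.290000)) = 5.851807; f(u_3) = -0.756358

5.85181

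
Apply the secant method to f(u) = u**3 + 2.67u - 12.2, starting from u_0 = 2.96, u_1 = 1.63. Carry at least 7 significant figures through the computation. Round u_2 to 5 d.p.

Secant update: u_(k+1) = u_k − f(u_k)·(u_k − u_(k-1))/(f(u_k) − f(u_(k-1))).
f(u_0) = 21.637536, f(u_1) = -3.517153
u_2 = 1.630000 - (-3.517153)·(1.630000 - 2.960000)/(-3.517153 - (21.637536)) = 1.815962; f(u_2) = -1.362852

1.81596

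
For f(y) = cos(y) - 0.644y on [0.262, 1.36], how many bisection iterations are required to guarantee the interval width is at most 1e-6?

21

Initial width b − a = 1.36 − 0.262 = 1.098000.
After n steps the width is (b−a)/2^n; need (b−a)/2^n ≤ 1e-6.
So n ≥ log₂(1.098000/1e-6) = log₂(1098000.0000) ≈ 20.0664.
Hence n = 21.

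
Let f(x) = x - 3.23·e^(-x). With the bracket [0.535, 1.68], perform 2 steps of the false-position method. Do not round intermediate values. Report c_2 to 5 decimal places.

1.10066

False-position update: c = (a·f(b) − b·f(a))/(f(b) − f(a)); replace the endpoint whose sign matches f(c).
f(0.535000) = -1.356712, f(1.680000) = 1.078012
step 1: c = 1.173033, f(c) = 0.173584 > 0 → new bracket [0.535000, 1.173033]
step 2: c = 1.100660, f(c) = 0.026196 > 0 → new bracket [0.535000, 1.100660]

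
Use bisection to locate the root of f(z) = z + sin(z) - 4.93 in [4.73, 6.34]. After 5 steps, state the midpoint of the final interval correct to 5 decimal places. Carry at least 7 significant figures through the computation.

f(4.730000) = -1.199845, f(6.340000) = 1.466784 (opposite signs)
step 1: m = 5.535000, f(m) = -0.075310 < 0 → root in [5.535000, 6.340000]
step 2: m = 5.937500, f(m) = 0.668658 > 0 → root in [5.535000, 5.937500]
step 3: m = 5.736250, f(m) = 0.286178 > 0 → root in [5.535000, 5.736250]
step 4: m = 5.635625, f(m) = 0.102383 > 0 → root in [5.535000, 5.635625]
step 5: m = 5.585313, f(m) = 0.012723 > 0 → root in [5.535000, 5.585313]
Midpoint of [5.535000, 5.585313] = 5.560156

5.56016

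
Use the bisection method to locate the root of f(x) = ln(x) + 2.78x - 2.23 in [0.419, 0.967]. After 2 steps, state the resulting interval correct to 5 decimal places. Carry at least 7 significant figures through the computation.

[0.83000, 0.96700]

f(0.419000) = -1.935064, f(0.967000) = 0.424703 (opposite signs)
step 1: m = 0.693000, f(m) = -0.670185 < 0 → root in [0.693000, 0.967000]
step 2: m = 0.830000, f(m) = -0.108930 < 0 → root in [0.830000, 0.967000]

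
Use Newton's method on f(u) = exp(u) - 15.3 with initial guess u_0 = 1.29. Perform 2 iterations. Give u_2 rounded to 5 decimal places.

f'(u) = exp(u)
u_0 = 1.290000: f = -11.667213, f' = 3.632787 → u_1 = 1.290000 - (-11.667213)/(3.632787) = 4.501643
u_1 = 4.501643: f = 74.865149, f' = 90.165149 → u_2 = 4.501643 - (74.865149)/(90.165149) = 3.671332

3.67133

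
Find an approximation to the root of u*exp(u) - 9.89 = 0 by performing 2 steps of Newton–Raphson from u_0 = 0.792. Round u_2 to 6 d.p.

Newton update: u ← u − f(u)/f'(u).
f'(u) = (u+1)*exp(u)
u_0 = 0.792000: f = -8.141416, f' = 3.956391 → u_1 = 0.792000 - (-8.141416)/(3.956391) = 2.849788
u_1 = 2.849788: f = 39.366101, f' = 66.540227 → u_2 = 2.849788 - (39.366101)/(66.540227) = 2.258175

2.258175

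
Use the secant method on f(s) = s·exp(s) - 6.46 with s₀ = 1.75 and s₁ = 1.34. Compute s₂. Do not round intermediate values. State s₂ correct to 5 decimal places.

Secant update: s_(k+1) = s_k − f(s_k)·(s_k − s_(k-1))/(f(s_k) − f(s_(k-1))).
f(s_0) = 3.610555, f(s_1) = -1.342482
s_2 = 1.340000 - (-1.342482)·(1.340000 - 1.750000)/(-1.342482 - (3.610555)) = 1.451127; f(s_2) = -0.266701

1.45113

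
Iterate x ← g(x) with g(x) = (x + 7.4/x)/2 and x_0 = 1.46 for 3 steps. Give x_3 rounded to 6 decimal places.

2.720665

x_1 = g(1.460000) = 3.264247
x_2 = g(3.264247) = 2.765616
x_3 = g(2.765616) = 2.720665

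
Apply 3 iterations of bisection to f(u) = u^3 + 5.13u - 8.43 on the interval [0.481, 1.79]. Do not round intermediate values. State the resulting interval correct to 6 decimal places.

f(0.481000) = -5.851185, f(1.790000) = 6.488039 (opposite signs)
step 1: m = 1.135500, f(m) = -1.140816 < 0 → root in [1.135500, 1.790000]
step 2: m = 1.462750, f(m) = 2.203662 > 0 → root in [1.135500, 1.462750]
step 3: m = 1.299125, f(m) = 0.427078 > 0 → root in [1.135500, 1.299125]

[1.135500, 1.299125]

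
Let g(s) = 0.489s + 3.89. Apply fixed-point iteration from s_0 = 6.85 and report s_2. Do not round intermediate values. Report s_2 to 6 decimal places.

s_1 = g(6.850000) = 7.239650
s_2 = g(7.239650) = 7.430189

7.430189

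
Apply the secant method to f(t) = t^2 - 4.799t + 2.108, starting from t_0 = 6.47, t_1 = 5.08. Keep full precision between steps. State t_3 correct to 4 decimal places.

f(t_0) = 12.919370, f(t_1) = 3.535480
t_2 = 5.080000 - (3.535480)·(5.080000 - 6.470000)/(3.535480 - (12.919370)) = 4.556303; f(t_2) = 1.002198
t_3 = 4.556303 - (1.002198)·(4.556303 - 5.080000)/(1.002198 - (3.535480)) = 4.349122; f(t_3) = 0.151424

4.3491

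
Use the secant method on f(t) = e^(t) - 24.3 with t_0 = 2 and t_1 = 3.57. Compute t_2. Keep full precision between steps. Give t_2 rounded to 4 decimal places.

Secant update: t_(k+1) = t_k − f(t_k)·(t_k − t_(k-1))/(f(t_k) − f(t_(k-1))).
f(t_0) = -16.910944, f(t_1) = 11.216593
t_2 = 3.570000 - (11.216593)·(3.570000 - 2.000000)/(11.216593 - (-16.910944)) = 2.943921; f(t_2) = -5.309833

2.9439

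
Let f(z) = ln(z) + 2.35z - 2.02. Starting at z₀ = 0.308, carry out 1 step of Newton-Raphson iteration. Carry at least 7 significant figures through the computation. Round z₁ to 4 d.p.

f'(z) = 1/z + 2.35
z_0 = 0.308000: f = -2.473855, f' = 5.596753 → z_1 = 0.308000 - (-2.473855)/(5.596753) = 0.750016

0.7500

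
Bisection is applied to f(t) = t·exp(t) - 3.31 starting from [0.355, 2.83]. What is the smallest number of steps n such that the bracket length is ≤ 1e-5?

18

Initial width b − a = 2.83 − 0.355 = 2.475000.
After n steps the width is (b−a)/2^n; need (b−a)/2^n ≤ 1e-5.
So n ≥ log₂(2.475000/1e-5) = log₂(247500.0000) ≈ 17.9171.
Hence n = 18.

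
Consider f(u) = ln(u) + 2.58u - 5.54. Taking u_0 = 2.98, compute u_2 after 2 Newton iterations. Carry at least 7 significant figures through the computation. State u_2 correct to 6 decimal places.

1.898718

f'(u) = 1/u + 2.58
u_0 = 2.980000: f = 3.240323, f' = 2.915570 → u_1 = 2.980000 - (3.240323)/(2.915570) = 1.868614
u_1 = 1.868614: f = -0.093778, f' = 3.115156 → u_2 = 1.868614 - (-0.093778)/(3.115156) = 1.898718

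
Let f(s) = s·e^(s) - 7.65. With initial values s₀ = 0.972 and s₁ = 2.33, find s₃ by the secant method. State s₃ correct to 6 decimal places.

1.452232

Secant update: s_(k+1) = s_k − f(s_k)·(s_k − s_(k-1))/(f(s_k) − f(s_(k-1))).
f(s_0) = -5.080785, f(s_1) = 16.297604
s_2 = 2.330000 - (16.297604)·(2.330000 - 0.972000)/(16.297604 - (-5.080785)) = 1.294742; f(s_2) = -2.924121
s_3 = 1.294742 - (-2.924121)·(1.294742 - 2.330000)/(-2.924121 - (16.297604)) = 1.452232; f(s_3) = -1.445140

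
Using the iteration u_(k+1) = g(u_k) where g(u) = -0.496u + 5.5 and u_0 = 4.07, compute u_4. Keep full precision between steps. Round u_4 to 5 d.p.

3.70029

u_1 = g(4.070000) = 3.481280
u_2 = g(3.481280) = 3.773285
u_3 = g(3.773285) = 3.628451
u_4 = g(3.628451) = 3.700289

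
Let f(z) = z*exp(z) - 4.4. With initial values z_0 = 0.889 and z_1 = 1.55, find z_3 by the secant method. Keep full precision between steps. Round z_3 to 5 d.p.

1.23915

f(z_0) = -2.237333, f(z_1) = 2.902779
z_2 = 1.550000 - (2.902779)·(1.550000 - 0.889000)/(2.902779 - (-2.237333)) = 1.176713; f(z_2) = -0.583102
z_3 = 1.176713 - (-0.583102)·(1.176713 - 1.550000)/(-0.583102 - (2.902779)) = 1.239155; f(z_3) = -0.121578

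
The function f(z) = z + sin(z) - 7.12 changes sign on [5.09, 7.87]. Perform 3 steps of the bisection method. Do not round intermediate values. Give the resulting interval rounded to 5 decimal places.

[6.48000, 6.82750]

f(5.090000) = -2.959548, f(7.870000) = 1.749872 (opposite signs)
step 1: m = 6.480000, f(m) = -0.444453 < 0 → root in [6.480000, 7.870000]
step 2: m = 7.175000, f(m) = 0.833213 > 0 → root in [6.480000, 7.175000]
step 3: m = 6.827500, f(m) = 0.225332 > 0 → root in [6.480000, 6.827500]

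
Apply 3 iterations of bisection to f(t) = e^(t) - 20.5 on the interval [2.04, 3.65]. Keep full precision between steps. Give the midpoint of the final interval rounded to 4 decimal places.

2.9456

f(2.040000) = -12.809391, f(3.650000) = 17.974666 (opposite signs)
step 1: m = 2.845000, f(m) = -3.298441 < 0 → root in [2.845000, 3.650000]
step 2: m = 3.247500, f(m) = 5.225945 > 0 → root in [2.845000, 3.247500]
step 3: m = 3.046250, f(m) = 0.536310 > 0 → root in [2.845000, 3.046250]
Midpoint of [2.845000, 3.046250] = 2.945625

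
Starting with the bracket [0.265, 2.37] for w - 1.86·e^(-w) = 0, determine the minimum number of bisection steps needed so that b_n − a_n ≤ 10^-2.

Initial width b − a = 2.37 − 0.265 = 2.105000.
After n steps the width is (b−a)/2^n; need (b−a)/2^n ≤ 10^-2.
So n ≥ log₂(2.105000/10^-2) = log₂(210.5000) ≈ 7.7177.
Hence n = 8.

8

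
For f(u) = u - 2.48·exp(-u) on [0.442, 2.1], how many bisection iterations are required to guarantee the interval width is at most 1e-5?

Initial width b − a = 2.1 − 0.442 = 1.658000.
After n steps the width is (b−a)/2^n; need (b−a)/2^n ≤ 1e-5.
So n ≥ log₂(1.658000/1e-5) = log₂(165800.0000) ≈ 17.3391.
Hence n = 18.

18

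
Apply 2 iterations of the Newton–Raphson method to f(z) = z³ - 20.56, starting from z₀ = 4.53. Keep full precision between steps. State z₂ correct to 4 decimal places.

f'(z) = 3z²
z_0 = 4.530000: f = 72.399677, f' = 61.562700 → z_1 = 4.530000 - (72.399677)/(61.562700) = 3.353968
z_1 = 3.353968: f = 17.169141, f' = 33.747313 → z_2 = 3.353968 - (17.169141)/(33.747313) = 2.845213

2.8452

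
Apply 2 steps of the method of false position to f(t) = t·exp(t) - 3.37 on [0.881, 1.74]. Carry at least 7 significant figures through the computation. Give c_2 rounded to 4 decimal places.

f(0.881000) = -1.243872, f(1.740000) = 6.543378
step 1: c = 1.018210, f(c) = -0.551357 < 0 → new bracket [1.018210, 1.740000]
step 2: c = 1.074303, f(c) = -0.224496 < 0 → new bracket [1.074303, 1.740000]

1.0743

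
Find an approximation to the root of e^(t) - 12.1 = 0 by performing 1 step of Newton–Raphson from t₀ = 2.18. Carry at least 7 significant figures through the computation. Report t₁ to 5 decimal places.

f'(t) = e^(t)
t_0 = 2.180000: f = -3.253694, f' = 8.846306 → t_1 = 2.180000 - (-3.253694)/(8.846306) = 2.547803

2.54780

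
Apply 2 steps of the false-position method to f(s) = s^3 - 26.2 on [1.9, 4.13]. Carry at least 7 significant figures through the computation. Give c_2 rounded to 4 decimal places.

f(1.900000) = -19.341000, f(4.130000) = 44.244997
step 1: c = 2.578301, f(c) = -9.060398 < 0 → new bracket [2.578301, 4.130000]
step 2: c = 2.842045, f(c) = -3.244168 < 0 → new bracket [2.842045, 4.130000]

2.8420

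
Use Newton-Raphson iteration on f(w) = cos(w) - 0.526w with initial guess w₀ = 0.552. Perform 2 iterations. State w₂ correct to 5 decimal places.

Newton update: w ← w − f(w)/f'(w).
f'(w) = -sin(w) - 0.526
w_0 = 0.552000: f = 0.561125, f' = -1.050391 → w_1 = 0.552000 - (0.561125)/(-1.050391) = 1.086206
w_1 = 1.086206: f = -0.105499, f' = -1.410866 → w_2 = 1.086206 - (-0.105499)/(-1.410866) = 1.011430

1.01143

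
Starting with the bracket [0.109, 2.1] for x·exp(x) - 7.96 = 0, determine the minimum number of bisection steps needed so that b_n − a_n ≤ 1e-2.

8

Initial width b − a = 2.1 − 0.109 = 1.991000.
After n steps the width is (b−a)/2^n; need (b−a)/2^n ≤ 1e-2.
So n ≥ log₂(1.991000/1e-2) = log₂(199.1000) ≈ 7.6373.
Hence n = 8.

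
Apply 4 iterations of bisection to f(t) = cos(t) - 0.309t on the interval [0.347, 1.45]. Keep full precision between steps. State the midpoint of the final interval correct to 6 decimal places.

1.208719

f(0.347000) = 0.833174, f(1.450000) = -0.327547 (opposite signs)
step 1: m = 0.898500, f(m) = 0.345148 > 0 → root in [0.898500, 1.450000]
step 2: m = 1.174250, f(m) = 0.023392 > 0 → root in [1.174250, 1.450000]
step 3: m = 1.312125, f(m) = -0.149650 < 0 → root in [1.174250, 1.312125]
step 4: m = 1.243187, f(m) = -0.062365 < 0 → root in [1.174250, 1.243187]
Midpoint of [1.174250, 1.243187] = 1.208719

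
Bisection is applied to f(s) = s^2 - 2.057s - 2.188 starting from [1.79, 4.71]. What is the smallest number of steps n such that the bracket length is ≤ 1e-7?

25

Initial width b − a = 4.71 − 1.79 = 2.920000.
After n steps the width is (b−a)/2^n; need (b−a)/2^n ≤ 1e-7.
So n ≥ log₂(2.920000/1e-7) = log₂(29200000.0000) ≈ 24.7995.
Hence n = 25.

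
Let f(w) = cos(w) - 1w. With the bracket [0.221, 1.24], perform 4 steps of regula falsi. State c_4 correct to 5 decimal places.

f(0.221000) = 0.754679, f(1.240000) = -0.915204
step 1: c = 0.681522, f(c) = 0.095093 > 0 → new bracket [0.681522, 1.240000]
step 2: c = 0.734088, f(c) = 0.008354 > 0 → new bracket [0.734088, 1.240000]
step 3: c = 0.738664, f(c) = 0.000704 > 0 → new bracket [0.738664, 1.240000]
step 4: c = 0.739050, f(c) = 0.000059 > 0 → new bracket [0.739050, 1.240000]

0.73905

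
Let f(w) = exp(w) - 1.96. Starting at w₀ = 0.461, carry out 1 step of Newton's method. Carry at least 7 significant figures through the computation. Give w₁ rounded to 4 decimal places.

Newton update: w ← w − f(w)/f'(w).
f'(w) = exp(w)
w_0 = 0.461000: f = -0.374341, f' = 1.585659 → w_1 = 0.461000 - (-0.374341)/(1.585659) = 0.697079

0.6971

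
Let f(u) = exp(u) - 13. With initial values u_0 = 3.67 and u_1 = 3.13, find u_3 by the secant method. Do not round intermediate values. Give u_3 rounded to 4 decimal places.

f(u_0) = 26.251906, f(u_1) = 9.873980
u_2 = 3.130000 - (9.873980)·(3.130000 - 3.670000)/(9.873980 - (26.251906)) = 2.804443; f(u_2) = 3.517872
u_3 = 2.804443 - (3.517872)·(2.804443 - 3.130000)/(3.517872 - (9.873980)) = 2.624259; f(u_3) = 0.794350

2.6243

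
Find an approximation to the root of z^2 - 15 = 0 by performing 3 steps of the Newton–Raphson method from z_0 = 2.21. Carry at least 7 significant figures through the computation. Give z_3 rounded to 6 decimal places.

f'(z) = 2z
z_0 = 2.210000: f = -10.115900, f' = 4.420000 → z_1 = 2.210000 - (-10.115900)/(4.420000) = 4.498665
z_1 = 4.498665: f = 5.237988, f' = 8.997330 → z_2 = 4.498665 - (5.237988)/(8.997330) = 3.916494
z_2 = 3.916494: f = 0.338924, f' = 7.832988 → z_3 = 3.916494 - (0.338924)/(7.832988) = 3.873225

3.873225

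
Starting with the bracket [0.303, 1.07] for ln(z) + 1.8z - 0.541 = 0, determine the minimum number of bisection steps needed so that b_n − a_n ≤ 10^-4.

Initial width b − a = 1.07 − 0.303 = 0.767000.
After n steps the width is (b−a)/2^n; need (b−a)/2^n ≤ 10^-4.
So n ≥ log₂(0.767000/10^-4) = log₂(7670.0000) ≈ 12.9050.
Hence n = 13.

13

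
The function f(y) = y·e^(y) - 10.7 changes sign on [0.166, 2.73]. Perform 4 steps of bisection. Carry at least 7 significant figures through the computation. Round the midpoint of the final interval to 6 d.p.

1.848625

f(0.166000) = -10.504025, f(2.730000) = 31.158782 (opposite signs)
step 1: m = 1.448000, f(m) = -4.539344 < 0 → root in [1.448000, 2.730000]
step 2: m = 2.089000, f(m) = 6.172507 > 0 → root in [1.448000, 2.089000]
step 3: m = 1.768500, f(m) = -0.332958 < 0 → root in [1.768500, 2.089000]
step 4: m = 1.928750, f(m) = 2.571543 > 0 → root in [1.768500, 1.928750]
Midpoint of [1.768500, 1.928750] = 1.848625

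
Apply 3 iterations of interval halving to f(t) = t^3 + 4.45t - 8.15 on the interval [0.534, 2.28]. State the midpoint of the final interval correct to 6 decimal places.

f(0.534000) = -5.621427, f(2.280000) = 13.848352 (opposite signs)
step 1: m = 1.407000, f(m) = 0.896516 > 0 → root in [0.534000, 1.407000]
step 2: m = 0.970500, f(m) = -2.917190 < 0 → root in [0.970500, 1.407000]
step 3: m = 1.188750, f(m) = -1.180208 < 0 → root in [1.188750, 1.407000]
Midpoint of [1.188750, 1.407000] = 1.297875

1.297875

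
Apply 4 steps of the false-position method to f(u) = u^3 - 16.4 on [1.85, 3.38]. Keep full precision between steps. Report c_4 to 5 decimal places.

2.53629

f(1.850000) = -10.068375, f(3.380000) = 22.214472
step 1: c = 2.327176, f(c) = -3.796594 < 0 → new bracket [2.327176, 3.380000]
step 2: c = 2.480847, f(c) = -1.131369 < 0 → new bracket [2.480847, 3.380000]
step 3: c = 2.524421, f(c) = -0.312612 < 0 → new bracket [2.524421, 3.380000]
step 4: c = 2.536294, f(c) = -0.084553 < 0 → new bracket [2.536294, 3.380000]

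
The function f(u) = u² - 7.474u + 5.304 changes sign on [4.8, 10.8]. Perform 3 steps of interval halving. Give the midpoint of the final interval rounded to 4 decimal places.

f(4.800000) = -7.531200, f(10.800000) = 41.224800 (opposite signs)
step 1: m = 7.800000, f(m) = 7.846800 > 0 → root in [4.800000, 7.800000]
step 2: m = 6.300000, f(m) = -2.092200 < 0 → root in [6.300000, 7.800000]
step 3: m = 7.050000, f(m) = 2.314800 > 0 → root in [6.300000, 7.050000]
Midpoint of [6.300000, 7.050000] = 6.675000

6.6750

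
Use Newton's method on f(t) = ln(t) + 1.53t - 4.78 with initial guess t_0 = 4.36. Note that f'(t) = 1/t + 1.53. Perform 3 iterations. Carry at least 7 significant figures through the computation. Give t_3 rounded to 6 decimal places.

Newton update: t ← t − f(t)/f'(t).
t_0 = 4.360000: f = 3.363272, f' = 1.759358 → t_1 = 4.360000 - (3.363272)/(1.759358) = 2.448352
t_1 = 2.448352: f = -0.138605, f' = 1.938438 → t_2 = 2.448352 - (-0.138605)/(1.938438) = 2.519856
t_2 = 2.519856: f = -0.000418, f' = 1.926848 → t_3 = 2.519856 - (-0.000418)/(1.926848) = 2.520073

2.520073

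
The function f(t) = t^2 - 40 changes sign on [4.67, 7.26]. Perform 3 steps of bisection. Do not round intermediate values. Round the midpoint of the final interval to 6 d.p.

6.450625

f(4.670000) = -18.191100, f(7.260000) = 12.707600 (opposite signs)
step 1: m = 5.965000, f(m) = -4.418775 < 0 → root in [5.965000, 7.260000]
step 2: m = 6.612500, f(m) = 3.725156 > 0 → root in [5.965000, 6.612500]
step 3: m = 6.288750, f(m) = -0.451623 < 0 → root in [6.288750, 6.612500]
Midpoint of [6.288750, 6.612500] = 6.450625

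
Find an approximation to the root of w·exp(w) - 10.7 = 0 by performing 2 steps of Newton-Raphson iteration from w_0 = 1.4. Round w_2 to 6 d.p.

Newton update: w ← w − f(w)/f'(w).
f'(w) = (w + 1)·exp(w)
w_0 = 1.400000: f = -5.022720, f' = 9.732480 → w_1 = 1.400000 - (-5.022720)/(9.732480) = 1.916078
w_1 = 1.916078: f = 2.318333, f' = 19.812593 → w_2 = 1.916078 - (2.318333)/(19.812593) = 1.799065

1.799065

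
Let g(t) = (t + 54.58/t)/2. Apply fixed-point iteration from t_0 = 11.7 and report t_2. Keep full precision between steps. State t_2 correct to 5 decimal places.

7.42641

t_1 = g(11.700000) = 8.182479
t_2 = g(8.182479) = 7.426415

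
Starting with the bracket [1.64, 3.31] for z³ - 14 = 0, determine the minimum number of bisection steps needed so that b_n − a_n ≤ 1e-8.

Initial width b − a = 3.31 − 1.64 = 1.670000.
After n steps the width is (b−a)/2^n; need (b−a)/2^n ≤ 1e-8.
So n ≥ log₂(1.670000/1e-8) = log₂(167000000.0000) ≈ 27.3153.
Hence n = 28.

28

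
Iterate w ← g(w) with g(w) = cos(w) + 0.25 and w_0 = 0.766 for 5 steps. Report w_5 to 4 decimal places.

0.9153

w_1 = g(0.766000) = 0.970689
w_2 = g(0.970689) = 0.814731
w_3 = g(0.814731) = 0.936064
w_4 = g(0.936064) = 0.842962
w_5 = g(0.842962) = 0.915254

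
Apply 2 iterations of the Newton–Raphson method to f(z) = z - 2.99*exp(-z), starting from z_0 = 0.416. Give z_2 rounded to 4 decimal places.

1.0451

Newton update: z ← z − f(z)/f'(z).
f'(z) = 1 + 2.99*exp(-z)
z_0 = 0.416000: f = -1.556444, f' = 2.972444 → z_1 = 0.416000 - (-1.556444)/(2.972444) = 0.939624
z_1 = 0.939624: f = -0.228792, f' = 2.168416 → z_2 = 0.939624 - (-0.228792)/(2.168416) = 1.045135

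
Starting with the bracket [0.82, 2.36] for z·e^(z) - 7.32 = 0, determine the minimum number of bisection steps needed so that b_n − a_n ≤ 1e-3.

Initial width b − a = 2.36 − 0.82 = 1.540000.
After n steps the width is (b−a)/2^n; need (b−a)/2^n ≤ 1e-3.
So n ≥ log₂(1.540000/1e-3) = log₂(1540.0000) ≈ 10.5887.
Hence n = 11.

11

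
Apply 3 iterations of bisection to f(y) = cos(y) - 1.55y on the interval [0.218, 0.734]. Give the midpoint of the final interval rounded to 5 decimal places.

0.57275

f(0.218000) = 0.638432, f(0.734000) = -0.395199 (opposite signs)
step 1: m = 0.476000, f(m) = 0.151035 > 0 → root in [0.476000, 0.734000]
step 2: m = 0.605000, f(m) = -0.115248 < 0 → root in [0.476000, 0.605000]
step 3: m = 0.540500, f(m) = 0.019677 > 0 → root in [0.540500, 0.605000]
Midpoint of [0.540500, 0.605000] = 0.572750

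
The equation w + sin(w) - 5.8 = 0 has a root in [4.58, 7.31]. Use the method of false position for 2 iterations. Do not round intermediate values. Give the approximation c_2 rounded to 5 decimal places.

6.04633

False-position update: c = (a·f(b) − b·f(a))/(f(b) − f(a)); replace the endpoint whose sign matches f(c).
f(4.580000) = -2.211249, f(7.310000) = 2.365655
step 1: c = 5.898951, f(c) = -0.275899 < 0 → new bracket [5.898951, 7.310000]
step 2: c = 6.046329, f(c) = 0.011681 > 0 → new bracket [5.898951, 6.046329]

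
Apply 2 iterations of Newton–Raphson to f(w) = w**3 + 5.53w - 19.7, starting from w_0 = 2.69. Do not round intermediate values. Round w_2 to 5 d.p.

2.04049

f'(w) = 3w**2 + 5.53
w_0 = 2.690000: f = 14.640809, f' = 27.238300 → w_1 = 2.690000 - (14.640809)/(27.238300) = 2.152492
w_1 = 2.152492: f = 2.176250, f' = 19.429663 → w_2 = 2.152492 - (2.176250)/(19.429663) = 2.040485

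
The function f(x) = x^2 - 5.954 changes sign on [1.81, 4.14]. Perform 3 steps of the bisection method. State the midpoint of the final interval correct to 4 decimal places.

f(1.810000) = -2.677900, f(4.140000) = 11.185600 (opposite signs)
step 1: m = 2.975000, f(m) = 2.896625 > 0 → root in [1.810000, 2.975000]
step 2: m = 2.392500, f(m) = -0.229944 < 0 → root in [2.392500, 2.975000]
step 3: m = 2.683750, f(m) = 1.248514 > 0 → root in [2.392500, 2.683750]
Midpoint of [2.392500, 2.683750] = 2.538125

2.5381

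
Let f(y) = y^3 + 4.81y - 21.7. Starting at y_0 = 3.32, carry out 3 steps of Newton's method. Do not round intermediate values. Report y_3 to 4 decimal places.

Newton update: y ← y − f(y)/f'(y).
f'(y) = 3y^2 + 4.81
y_0 = 3.320000: f = 30.863568, f' = 37.877200 → y_1 = 3.320000 - (30.863568)/(37.877200) = 2.505168
y_1 = 2.505168: f = 6.071950, f' = 23.637595 → y_2 = 2.505168 - (6.071950)/(23.637595) = 2.248291
y_2 = 2.248291: f = 0.478966, f' = 19.974435 → y_3 = 2.248291 - (0.478966)/(19.974435) = 2.224312

2.2243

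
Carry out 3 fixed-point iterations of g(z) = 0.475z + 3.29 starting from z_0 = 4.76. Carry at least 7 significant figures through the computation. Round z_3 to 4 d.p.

6.1052

z_1 = g(4.760000) = 5.551000
z_2 = g(5.551000) = 5.926725
z_3 = g(5.926725) = 6.105194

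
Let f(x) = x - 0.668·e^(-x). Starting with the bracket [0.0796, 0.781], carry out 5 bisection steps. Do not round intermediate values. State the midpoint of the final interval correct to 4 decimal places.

f(0.079600) = -0.537288, f(0.781000) = 0.475091 (opposite signs)
step 1: m = 0.430300, f(m) = -0.004110 < 0 → root in [0.430300, 0.781000]
step 2: m = 0.605650, f(m) = 0.241109 > 0 → root in [0.430300, 0.605650]
step 3: m = 0.517975, f(m) = 0.120030 > 0 → root in [0.430300, 0.517975]
step 4: m = 0.474138, f(m) = 0.058360 > 0 → root in [0.430300, 0.474138]
step 5: m = 0.452219, f(m) = 0.027227 > 0 → root in [0.430300, 0.452219]
Midpoint of [0.430300, 0.452219] = 0.441259

0.4413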